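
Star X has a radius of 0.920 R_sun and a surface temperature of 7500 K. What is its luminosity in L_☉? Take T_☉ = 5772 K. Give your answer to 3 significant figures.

2.41 L_☉

L/L_☉ = (R/R_☉)² (T/T_☉)⁴ = (0.920)² × (7500/5772)⁴
       = 0.8464 × (1.299)⁴ = 0.8464 × 2.851 = 2.413.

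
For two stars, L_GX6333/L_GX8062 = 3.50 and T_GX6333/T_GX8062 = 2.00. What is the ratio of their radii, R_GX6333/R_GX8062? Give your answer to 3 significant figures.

L ∝ R²T⁴ gives R ∝ √L / T², so
R_GX6333/R_GX8062 = √(3.50) / (2.00)² = 1.871 / 4.000 = 0.4677.

0.468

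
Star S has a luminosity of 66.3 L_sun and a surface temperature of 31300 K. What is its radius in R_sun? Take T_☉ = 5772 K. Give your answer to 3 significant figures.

R/R_☉ = √(L/L_☉) / (T/T_☉)² = √(66.3) / (5.423)²
       = 8.142 / 29.41 = 0.2769.

0.277 R_sun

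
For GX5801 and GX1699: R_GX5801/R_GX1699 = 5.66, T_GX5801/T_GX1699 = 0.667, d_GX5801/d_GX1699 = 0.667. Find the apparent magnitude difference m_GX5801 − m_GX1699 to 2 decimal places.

L_GX5801/L_GX1699 = (5.66)²(0.667)⁴ = 6.341.
F_GX5801/F_GX1699 = (L_GX5801/L_GX1699)/(d_GX5801/d_GX1699)² = 6.341/0.4449 = 14.25.
m_GX5801 − m_GX1699 = −2.5 log₁₀(14.25) = -2.88.

-2.88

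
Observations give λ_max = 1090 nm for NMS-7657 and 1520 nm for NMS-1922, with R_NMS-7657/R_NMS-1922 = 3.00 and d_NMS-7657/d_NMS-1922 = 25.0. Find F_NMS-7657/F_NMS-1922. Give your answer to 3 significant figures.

Wien's law: T_NMS-7657/T_NMS-1922 = λ_NMS-1922/λ_NMS-7657 = 1520/1090 = 1.394.
L_NMS-7657/L_NMS-1922 = (R_NMS-7657/R_NMS-1922)²(T_NMS-7657/T_NMS-1922)⁴ = (3.00)²(1.394)⁴ = 34.03.
F_NMS-7657/F_NMS-1922 = (L_NMS-7657/L_NMS-1922)/(d_NMS-7657/d_NMS-1922)² = 34.03/(25.0)² = 0.05445.

0.0545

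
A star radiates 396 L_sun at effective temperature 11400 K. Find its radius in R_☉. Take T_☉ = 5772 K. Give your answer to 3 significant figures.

5.10 R_☉

R/R_☉ = √(L/L_☉) / (T/T_☉)² = √(396) / (1.975)²
       = 19.90 / 3.901 = 5.101.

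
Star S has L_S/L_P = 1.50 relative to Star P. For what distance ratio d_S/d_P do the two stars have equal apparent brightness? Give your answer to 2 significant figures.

Equal flux requires L_S/d_S² = L_P/d_P², so d_S/d_P = √(L_S/L_P)
= √(1.50) = 1.225.

1.2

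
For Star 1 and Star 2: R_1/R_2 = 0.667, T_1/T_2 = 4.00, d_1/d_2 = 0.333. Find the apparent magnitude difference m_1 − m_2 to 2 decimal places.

L_1/L_2 = (0.667)²(4.00)⁴ = 113.9.
F_1/F_2 = (L_1/L_2)/(d_1/d_2)² = 113.9/0.1109 = 1027.
m_1 − m_2 = −2.5 log₁₀(1027) = -7.53.

-7.53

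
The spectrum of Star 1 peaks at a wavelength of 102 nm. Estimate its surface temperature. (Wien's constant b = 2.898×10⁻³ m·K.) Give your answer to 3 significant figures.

T = b/λ_max = 2.898×10⁻³ / (102×10⁻⁹) = 2.841×10^4 K.

2.84×10^4 K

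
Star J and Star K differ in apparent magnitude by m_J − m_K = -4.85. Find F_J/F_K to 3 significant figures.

87.1

F_J/F_K = 10^(−(m_J − m_K)/2.5) = 10^(4.85/2.5) = 10^1.940 = 87.10.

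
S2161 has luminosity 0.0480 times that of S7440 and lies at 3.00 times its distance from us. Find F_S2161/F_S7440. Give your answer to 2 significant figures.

0.0053

F = L/(4πd²), so F_S2161/F_S7440 = (L_S2161/L_S7440) / (d_S2161/d_S7440)²
= 0.0480 / (3.00)² = 0.0480 / 9.000 = 0.005333.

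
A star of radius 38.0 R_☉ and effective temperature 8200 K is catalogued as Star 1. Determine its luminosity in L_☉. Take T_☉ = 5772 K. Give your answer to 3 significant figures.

L/L_☉ = (R/R_☉)² (T/T_☉)⁴ = (38.0)² × (8200/5772)⁴
       = 1444 × (1.421)⁴ = 1444 × 4.073 = 5882.

5.88×10^3 L_☉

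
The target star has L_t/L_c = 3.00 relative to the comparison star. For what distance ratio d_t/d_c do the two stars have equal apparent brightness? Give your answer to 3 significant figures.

1.73

Equal flux requires L_t/d_t² = L_c/d_c², so d_t/d_c = √(L_t/L_c)
= √(3.00) = 1.732.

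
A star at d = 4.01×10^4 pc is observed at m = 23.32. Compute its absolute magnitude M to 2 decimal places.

M = m − 5 log₁₀(d/10 pc) = 23.32 − 5 log₁₀(4.01×10^4/10)
  = 23.32 − 5 × 3.603 = 23.32 − 18.02 = 5.30.

5.30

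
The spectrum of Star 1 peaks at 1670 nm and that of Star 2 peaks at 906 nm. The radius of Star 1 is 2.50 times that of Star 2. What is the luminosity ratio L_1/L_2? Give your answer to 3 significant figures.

Wien's law gives T ∝ 1/λ_max, so T_1/T_2 = λ_2/λ_1 = 906/1670 = 0.5425.
Then L ∝ R²T⁴ gives L_1/L_2 = (2.50)² × (0.5425)⁴ = 6.250 × 0.08663 = 0.5414.

0.541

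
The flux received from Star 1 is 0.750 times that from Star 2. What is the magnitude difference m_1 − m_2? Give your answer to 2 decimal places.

0.31

m_1 − m_2 = −2.5 log₁₀(F_1/F_2) = −2.5 log₁₀(0.750) = −2.5 × (-0.125) = 0.312.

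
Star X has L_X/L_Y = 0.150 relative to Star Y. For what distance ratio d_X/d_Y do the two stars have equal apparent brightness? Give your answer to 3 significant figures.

Equal flux requires L_X/d_X² = L_Y/d_Y², so d_X/d_Y = √(L_X/L_Y)
= √(0.150) = 0.3873.

0.387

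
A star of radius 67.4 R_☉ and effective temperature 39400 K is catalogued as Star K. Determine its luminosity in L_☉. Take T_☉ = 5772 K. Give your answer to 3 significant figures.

9.86×10^6 L_☉

L/L_☉ = (R/R_☉)² (T/T_☉)⁴ = (67.4)² × (39400/5772)⁴
       = 4543 × (6.826)⁴ = 4543 × 2171 = 9.863×10^6.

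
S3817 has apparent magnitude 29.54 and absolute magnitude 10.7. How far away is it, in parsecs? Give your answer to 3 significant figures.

m − M = 5 log₁₀(d/10 pc)
29.54 − (10.7) = 18.84 = 5 log₁₀(d/10)
d = 10 × 10^(18.84/5) = 10 × 10^3.768 = 5.861×10^4 pc.

5.86×10^4 pc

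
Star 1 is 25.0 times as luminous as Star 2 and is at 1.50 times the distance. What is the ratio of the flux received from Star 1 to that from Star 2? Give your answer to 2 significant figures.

F = L/(4πd²), so F_1/F_2 = (L_1/L_2) / (d_1/d_2)²
= 25.0 / (1.50)² = 25.0 / 2.250 = 11.11.

11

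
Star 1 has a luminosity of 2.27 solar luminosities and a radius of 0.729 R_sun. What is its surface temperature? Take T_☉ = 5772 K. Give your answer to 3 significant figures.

8.30×10^3 K

T/T_☉ = (L/L_☉)^(1/4) / (R/R_☉)^(1/2)
T = 5772 × (2.27)^(1/4) / √(0.729) = 5772 × 1.227 / 0.8538 = 8298 K.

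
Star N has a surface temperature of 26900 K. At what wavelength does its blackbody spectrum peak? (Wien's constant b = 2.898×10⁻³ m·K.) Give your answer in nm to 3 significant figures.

λ_max = b/T = 2.898×10⁻³ / 26900 = 1.08×10^-7 m = 107.7 nm.

108 nm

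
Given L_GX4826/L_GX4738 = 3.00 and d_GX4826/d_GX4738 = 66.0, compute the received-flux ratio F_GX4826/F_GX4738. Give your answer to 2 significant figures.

6.9×10^-4

F = L/(4πd²), so F_GX4826/F_GX4738 = (L_GX4826/L_GX4738) / (d_GX4826/d_GX4738)²
= 3.00 / (66.0)² = 3.00 / 4356 = 6.887×10^-4.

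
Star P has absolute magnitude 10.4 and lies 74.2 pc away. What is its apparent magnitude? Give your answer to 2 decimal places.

14.75

m = M + 5 log₁₀(d/10 pc) = 10.4 + 5 log₁₀(74.2/10)
  = 10.4 + 5 × 0.870 = 10.4 + 4.35 = 14.75.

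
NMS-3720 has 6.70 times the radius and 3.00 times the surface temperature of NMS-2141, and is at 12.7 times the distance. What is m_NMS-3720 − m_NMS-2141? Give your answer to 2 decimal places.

-3.38

L_NMS-3720/L_NMS-2141 = (6.70)²(3.00)⁴ = 3636.
F_NMS-3720/F_NMS-2141 = (L_NMS-3720/L_NMS-2141)/(d_NMS-3720/d_NMS-2141)² = 3636/161.3 = 22.54.
m_NMS-3720 − m_NMS-2141 = −2.5 log₁₀(22.54) = -3.38.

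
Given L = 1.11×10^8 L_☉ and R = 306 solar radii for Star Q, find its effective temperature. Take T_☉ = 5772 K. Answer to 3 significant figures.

3.39×10^4 K

T/T_☉ = (L/L_☉)^(1/4) / (R/R_☉)^(1/2)
T = 5772 × (1.11×10^8)^(1/4) / √(306) = 5772 × 102.6 / 17.49 = 3.387×10^4 K.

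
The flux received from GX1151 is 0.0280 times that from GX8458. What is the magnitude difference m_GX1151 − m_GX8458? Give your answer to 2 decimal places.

m_GX1151 − m_GX8458 = −2.5 log₁₀(F_GX1151/F_GX8458) = −2.5 log₁₀(0.0280) = −2.5 × (-1.553) = 3.882.

3.88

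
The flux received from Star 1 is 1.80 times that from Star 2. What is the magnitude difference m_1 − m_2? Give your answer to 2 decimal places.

m_1 − m_2 = −2.5 log₁₀(F_1/F_2) = −2.5 log₁₀(1.80) = −2.5 × (0.255) = -0.638.

-0.64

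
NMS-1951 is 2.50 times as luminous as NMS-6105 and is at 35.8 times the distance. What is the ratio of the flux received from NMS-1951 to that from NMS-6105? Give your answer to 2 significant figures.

0.0020

F = L/(4πd²), so F_NMS-1951/F_NMS-6105 = (L_NMS-1951/L_NMS-6105) / (d_NMS-1951/d_NMS-6105)²
= 2.50 / (35.8)² = 2.50 / 1282 = 0.001951.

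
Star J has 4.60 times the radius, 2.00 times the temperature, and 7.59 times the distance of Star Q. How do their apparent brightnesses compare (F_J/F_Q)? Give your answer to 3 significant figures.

5.88

L_J/L_Q = (R_J/R_Q)²(T_J/T_Q)⁴ = (4.60)² × (2.00)⁴ = 338.6.
F_J/F_Q = (L_J/L_Q)/(d_J/d_Q)² = 338.6 / (7.59)² = 5.877.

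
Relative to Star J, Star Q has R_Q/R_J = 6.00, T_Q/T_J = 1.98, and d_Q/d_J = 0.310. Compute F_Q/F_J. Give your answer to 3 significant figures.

5.76×10^3

L_Q/L_J = (R_Q/R_J)²(T_Q/T_J)⁴ = (6.00)² × (1.98)⁴ = 553.3.
F_Q/F_J = (L_Q/L_J)/(d_Q/d_J)² = 553.3 / (0.310)² = 5758.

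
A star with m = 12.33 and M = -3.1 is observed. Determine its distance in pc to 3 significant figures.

1.22×10^4 pc

m − M = 5 log₁₀(d/10 pc)
12.33 − (-3.1) = 15.43 = 5 log₁₀(d/10)
d = 10 × 10^(15.43/5) = 10 × 10^3.086 = 1.219×10^4 pc.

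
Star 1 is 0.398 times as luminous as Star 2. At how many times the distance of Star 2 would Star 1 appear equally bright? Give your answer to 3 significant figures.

0.631

Equal flux requires L_1/d_1² = L_2/d_2², so d_1/d_2 = √(L_1/L_2)
= √(0.398) = 0.6309.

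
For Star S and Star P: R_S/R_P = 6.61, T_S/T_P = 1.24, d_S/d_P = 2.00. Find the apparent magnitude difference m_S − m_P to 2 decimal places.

-3.53

L_S/L_P = (6.61)²(1.24)⁴ = 103.3.
F_S/F_P = (L_S/L_P)/(d_S/d_P)² = 103.3/4.000 = 25.82.
m_S − m_P = −2.5 log₁₀(25.82) = -3.53.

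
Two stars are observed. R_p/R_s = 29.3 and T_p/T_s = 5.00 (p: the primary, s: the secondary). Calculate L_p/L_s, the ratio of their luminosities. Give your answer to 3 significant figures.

5.37×10^5

From the Stefan–Boltzmann law, L ∝ R²T⁴, so
L_p/L_s = (R_p/R_s)² (T_p/T_s)⁴ = (29.3)² × (5.00)⁴ = 858.5 × 625.0 = 5.366×10^5.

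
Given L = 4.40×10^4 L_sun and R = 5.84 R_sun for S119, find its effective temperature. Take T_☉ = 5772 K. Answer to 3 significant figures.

3.46×10^4 K

T/T_☉ = (L/L_☉)^(1/4) / (R/R_☉)^(1/2)
T = 5772 × (4.40×10^4)^(1/4) / √(5.84) = 5772 × 14.48 / 2.417 = 3.459×10^4 K.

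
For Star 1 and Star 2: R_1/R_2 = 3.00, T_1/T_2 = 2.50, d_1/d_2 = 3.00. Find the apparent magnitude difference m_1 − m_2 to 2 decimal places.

L_1/L_2 = (3.00)²(2.50)⁴ = 351.6.
F_1/F_2 = (L_1/L_2)/(d_1/d_2)² = 351.6/9.000 = 39.06.
m_1 − m_2 = −2.5 log₁₀(39.06) = -3.98.

-3.98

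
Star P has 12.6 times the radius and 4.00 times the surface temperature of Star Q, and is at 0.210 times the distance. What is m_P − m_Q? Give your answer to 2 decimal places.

L_P/L_Q = (12.6)²(4.00)⁴ = 4.064×10^4.
F_P/F_Q = (L_P/L_Q)/(d_P/d_Q)² = 4.064×10^4/0.04410 = 9.216×10^5.
m_P − m_Q = −2.5 log₁₀(9.216×10^5) = -14.91.

-14.91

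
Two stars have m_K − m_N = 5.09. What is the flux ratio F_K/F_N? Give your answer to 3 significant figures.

F_K/F_N = 10^(−(m_K − m_N)/2.5) = 10^(-5.09/2.5) = 10^-2.036 = 0.009204.

0.00920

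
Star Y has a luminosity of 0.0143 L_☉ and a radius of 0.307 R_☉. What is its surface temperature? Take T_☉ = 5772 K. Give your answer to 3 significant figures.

T/T_☉ = (L/L_☉)^(1/4) / (R/R_☉)^(1/2)
T = 5772 × (0.0143)^(1/4) / √(0.307) = 5772 × 0.3458 / 0.5541 = 3602 K.

3.60×10^3 K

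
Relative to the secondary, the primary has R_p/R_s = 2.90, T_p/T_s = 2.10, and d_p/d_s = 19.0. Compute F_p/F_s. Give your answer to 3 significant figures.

L_p/L_s = (R_p/R_s)²(T_p/T_s)⁴ = (2.90)² × (2.10)⁴ = 163.6.
F_p/F_s = (L_p/L_s)/(d_p/d_s)² = 163.6 / (19.0)² = 0.4531.

0.453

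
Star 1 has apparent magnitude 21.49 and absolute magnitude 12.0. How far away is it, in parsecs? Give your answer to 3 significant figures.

791 pc

m − M = 5 log₁₀(d/10 pc)
21.49 − (12.0) = 9.49 = 5 log₁₀(d/10)
d = 10 × 10^(9.49/5) = 10 × 10^1.898 = 790.7 pc.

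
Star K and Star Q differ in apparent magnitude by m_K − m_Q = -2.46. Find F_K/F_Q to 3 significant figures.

F_K/F_Q = 10^(−(m_K − m_Q)/2.5) = 10^(2.46/2.5) = 10^0.984 = 9.638.

9.64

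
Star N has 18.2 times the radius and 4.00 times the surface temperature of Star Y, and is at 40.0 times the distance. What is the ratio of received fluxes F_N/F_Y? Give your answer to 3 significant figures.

53.0

L_N/L_Y = (R_N/R_Y)²(T_N/T_Y)⁴ = (18.2)² × (4.00)⁴ = 8.480×10^4.
F_N/F_Y = (L_N/L_Y)/(d_N/d_Y)² = 8.480×10^4 / (40.0)² = 53.00.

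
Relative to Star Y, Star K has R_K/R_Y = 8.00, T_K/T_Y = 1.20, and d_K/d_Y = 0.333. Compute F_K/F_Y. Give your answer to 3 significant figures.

1.20×10^3

L_K/L_Y = (R_K/R_Y)²(T_K/T_Y)⁴ = (8.00)² × (1.20)⁴ = 132.7.
F_K/F_Y = (L_K/L_Y)/(d_K/d_Y)² = 132.7 / (0.333)² = 1197.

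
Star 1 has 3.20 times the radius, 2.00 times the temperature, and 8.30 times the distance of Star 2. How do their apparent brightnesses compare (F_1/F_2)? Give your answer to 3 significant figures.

L_1/L_2 = (R_1/R_2)²(T_1/T_2)⁴ = (3.20)² × (2.00)⁴ = 163.8.
F_1/F_2 = (L_1/L_2)/(d_1/d_2)² = 163.8 / (8.30)² = 2.378.

2.38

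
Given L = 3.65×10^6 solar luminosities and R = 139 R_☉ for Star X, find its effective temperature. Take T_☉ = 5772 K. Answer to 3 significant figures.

T/T_☉ = (L/L_☉)^(1/4) / (R/R_☉)^(1/2)
T = 5772 × (3.65×10^6)^(1/4) / √(139) = 5772 × 43.71 / 11.79 = 2.140×10^4 K.

2.14×10^4 K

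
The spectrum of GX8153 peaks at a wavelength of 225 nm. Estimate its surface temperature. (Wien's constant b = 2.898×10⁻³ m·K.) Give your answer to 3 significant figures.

T = b/λ_max = 2.898×10⁻³ / (225×10⁻⁹) = 1.288×10^4 K.

1.29×10^4 K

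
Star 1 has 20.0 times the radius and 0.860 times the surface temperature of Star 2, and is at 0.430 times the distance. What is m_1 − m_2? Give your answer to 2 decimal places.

L_1/L_2 = (20.0)²(0.860)⁴ = 218.8.
F_1/F_2 = (L_1/L_2)/(d_1/d_2)² = 218.8/0.1849 = 1183.
m_1 − m_2 = −2.5 log₁₀(1183) = -7.68.

-7.68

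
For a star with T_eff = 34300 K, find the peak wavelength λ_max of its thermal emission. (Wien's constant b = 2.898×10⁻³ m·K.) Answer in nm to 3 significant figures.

λ_max = b/T = 2.898×10⁻³ / 34300 = 8.45×10^-8 m = 84.49 nm.

84.5 nm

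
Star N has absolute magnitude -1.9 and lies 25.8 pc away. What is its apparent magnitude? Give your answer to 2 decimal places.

0.16

m = M + 5 log₁₀(d/10 pc) = -1.9 + 5 log₁₀(25.8/10)
  = -1.9 + 5 × 0.412 = -1.9 + 2.06 = 0.16.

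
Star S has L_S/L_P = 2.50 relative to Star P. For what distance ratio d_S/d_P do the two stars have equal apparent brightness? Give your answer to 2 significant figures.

Equal flux requires L_S/d_S² = L_P/d_P², so d_S/d_P = √(L_S/L_P)
= √(2.50) = 1.581.

1.6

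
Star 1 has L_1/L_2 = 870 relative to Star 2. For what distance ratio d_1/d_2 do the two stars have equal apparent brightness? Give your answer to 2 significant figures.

29

Equal flux requires L_1/d_1² = L_2/d_2², so d_1/d_2 = √(L_1/L_2)
= √(870) = 29.50.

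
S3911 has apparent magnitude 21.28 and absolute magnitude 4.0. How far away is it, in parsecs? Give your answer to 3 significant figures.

2.86×10^4 pc

m − M = 5 log₁₀(d/10 pc)
21.28 − (4.0) = 17.28 = 5 log₁₀(d/10)
d = 10 × 10^(17.28/5) = 10 × 10^3.456 = 2.858×10^4 pc.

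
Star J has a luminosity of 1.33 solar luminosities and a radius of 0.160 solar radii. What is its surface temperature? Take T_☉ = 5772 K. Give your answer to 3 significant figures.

T/T_☉ = (L/L_☉)^(1/4) / (R/R_☉)^(1/2)
T = 5772 × (1.33)^(1/4) / √(0.160) = 5772 × 1.074 / 0.4000 = 1.550×10^4 K.

1.55×10^4 K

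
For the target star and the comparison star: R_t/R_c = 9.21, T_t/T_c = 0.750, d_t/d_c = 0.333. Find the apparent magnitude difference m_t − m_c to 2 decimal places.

L_t/L_c = (9.21)²(0.750)⁴ = 26.84.
F_t/F_c = (L_t/L_c)/(d_t/d_c)² = 26.84/0.1109 = 242.0.
m_t − m_c = −2.5 log₁₀(242.0) = -5.96.

-5.96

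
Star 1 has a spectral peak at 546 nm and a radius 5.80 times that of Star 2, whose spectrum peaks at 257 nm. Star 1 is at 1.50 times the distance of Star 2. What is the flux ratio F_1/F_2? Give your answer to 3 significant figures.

0.734

Wien's law: T_1/T_2 = λ_2/λ_1 = 257/546 = 0.4707.
L_1/L_2 = (R_1/R_2)²(T_1/T_2)⁴ = (5.80)²(0.4707)⁴ = 1.651.
F_1/F_2 = (L_1/L_2)/(d_1/d_2)² = 1.651/(1.50)² = 0.7339.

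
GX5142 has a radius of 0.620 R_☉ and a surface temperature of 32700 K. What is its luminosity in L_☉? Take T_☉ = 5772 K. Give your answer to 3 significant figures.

396 L_☉

L/L_☉ = (R/R_☉)² (T/T_☉)⁴ = (0.620)² × (32700/5772)⁴
       = 0.3844 × (5.665)⁴ = 0.3844 × 1030 = 396.0.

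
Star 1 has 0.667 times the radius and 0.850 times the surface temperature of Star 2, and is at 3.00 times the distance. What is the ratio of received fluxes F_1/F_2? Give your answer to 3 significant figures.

0.0258

L_1/L_2 = (R_1/R_2)²(T_1/T_2)⁴ = (0.667)² × (0.850)⁴ = 0.2322.
F_1/F_2 = (L_1/L_2)/(d_1/d_2)² = 0.2322 / (3.00)² = 0.02580.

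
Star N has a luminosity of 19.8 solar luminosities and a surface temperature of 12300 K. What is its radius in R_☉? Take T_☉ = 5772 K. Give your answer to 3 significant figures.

0.980 R_☉

R/R_☉ = √(L/L_☉) / (T/T_☉)² = √(19.8) / (2.131)²
       = 4.450 / 4.541 = 0.9799.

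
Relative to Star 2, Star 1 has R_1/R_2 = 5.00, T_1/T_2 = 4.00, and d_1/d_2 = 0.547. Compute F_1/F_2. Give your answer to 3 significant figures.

L_1/L_2 = (R_1/R_2)²(T_1/T_2)⁴ = (5.00)² × (4.00)⁴ = 6400.
F_1/F_2 = (L_1/L_2)/(d_1/d_2)² = 6400 / (0.547)² = 2.139×10^4.

2.14×10^4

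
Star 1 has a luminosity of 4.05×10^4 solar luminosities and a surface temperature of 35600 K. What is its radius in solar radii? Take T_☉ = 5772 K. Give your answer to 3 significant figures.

5.29 solar radii

R/R_☉ = √(L/L_☉) / (T/T_☉)² = √(4.05×10^4) / (6.168)²
       = 201.2 / 38.04 = 5.290.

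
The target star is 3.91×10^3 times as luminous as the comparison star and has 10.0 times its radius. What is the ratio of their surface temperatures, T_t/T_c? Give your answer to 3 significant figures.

L ∝ R²T⁴ gives T ∝ (L/R²)^(1/4), so
T_t/T_c = (3.91×10^3 / 10.0²)^(1/4) = (39.10)^(1/4) = 2.501.

2.50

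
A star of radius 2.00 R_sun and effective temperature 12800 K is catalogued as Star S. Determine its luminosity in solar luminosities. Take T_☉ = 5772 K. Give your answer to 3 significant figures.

L/L_☉ = (R/R_☉)² (T/T_☉)⁴ = (2.00)² × (12800/5772)⁴
       = 4.000 × (2.218)⁴ = 4.000 × 24.18 = 96.74.

96.7 solar luminosities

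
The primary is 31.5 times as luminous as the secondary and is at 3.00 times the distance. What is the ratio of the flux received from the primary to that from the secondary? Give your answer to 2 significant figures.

F = L/(4πd²), so F_p/F_s = (L_p/L_s) / (d_p/d_s)²
= 31.5 / (3.00)² = 31.5 / 9.000 = 3.500.

3.5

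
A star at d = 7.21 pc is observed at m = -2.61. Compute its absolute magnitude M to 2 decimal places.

M = m − 5 log₁₀(d/10 pc) = -2.61 − 5 log₁₀(7.21/10)
  = -2.61 − 5 × -0.142 = -2.61 − -0.71 = -1.90.

-1.90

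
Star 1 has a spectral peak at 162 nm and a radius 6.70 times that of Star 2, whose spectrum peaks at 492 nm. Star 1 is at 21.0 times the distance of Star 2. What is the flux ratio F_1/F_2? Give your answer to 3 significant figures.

8.66

Wien's law: T_1/T_2 = λ_2/λ_1 = 492/162 = 3.037.
L_1/L_2 = (R_1/R_2)²(T_1/T_2)⁴ = (6.70)²(3.037)⁴ = 3819.
F_1/F_2 = (L_1/L_2)/(d_1/d_2)² = 3819/(21.0)² = 8.660.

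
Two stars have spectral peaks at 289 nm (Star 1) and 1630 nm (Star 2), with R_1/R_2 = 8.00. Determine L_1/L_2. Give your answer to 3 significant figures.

6.48×10^4

Wien's law gives T ∝ 1/λ_max, so T_1/T_2 = λ_2/λ_1 = 1630/289 = 5.640.
Then L ∝ R²T⁴ gives L_1/L_2 = (8.00)² × (5.640)⁴ = 64.00 × 1012 = 6.476×10^4.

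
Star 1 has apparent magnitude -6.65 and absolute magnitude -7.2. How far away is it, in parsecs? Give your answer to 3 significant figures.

m − M = 5 log₁₀(d/10 pc)
-6.65 − (-7.2) = 0.55 = 5 log₁₀(d/10)
d = 10 × 10^(0.55/5) = 10 × 10^0.110 = 12.88 pc.

12.9 pc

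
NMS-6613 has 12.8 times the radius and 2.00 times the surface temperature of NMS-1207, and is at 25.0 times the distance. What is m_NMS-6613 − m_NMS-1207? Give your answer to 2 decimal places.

L_NMS-6613/L_NMS-1207 = (12.8)²(2.00)⁴ = 2621.
F_NMS-6613/F_NMS-1207 = (L_NMS-6613/L_NMS-1207)/(d_NMS-6613/d_NMS-1207)² = 2621/625.0 = 4.194.
m_NMS-6613 − m_NMS-1207 = −2.5 log₁₀(4.194) = -1.56.

-1.56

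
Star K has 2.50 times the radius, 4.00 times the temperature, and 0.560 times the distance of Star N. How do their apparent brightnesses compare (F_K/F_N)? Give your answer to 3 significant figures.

5.10×10^3

L_K/L_N = (R_K/R_N)²(T_K/T_N)⁴ = (2.50)² × (4.00)⁴ = 1600.
F_K/F_N = (L_K/L_N)/(d_K/d_N)² = 1600 / (0.560)² = 5102.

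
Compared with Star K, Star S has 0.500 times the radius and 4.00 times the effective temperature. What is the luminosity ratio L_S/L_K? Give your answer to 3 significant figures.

64.0

From the Stefan–Boltzmann law, L ∝ R²T⁴, so
L_S/L_K = (R_S/R_K)² (T_S/T_K)⁴ = (0.500)² × (4.00)⁴ = 0.2500 × 256.0 = 64.00.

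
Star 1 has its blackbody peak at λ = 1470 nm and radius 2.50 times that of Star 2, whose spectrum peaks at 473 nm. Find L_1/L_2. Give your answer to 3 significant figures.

0.0670

Wien's law gives T ∝ 1/λ_max, so T_1/T_2 = λ_2/λ_1 = 473/1470 = 0.3218.
Then L ∝ R²T⁴ gives L_1/L_2 = (2.50)² × (0.3218)⁴ = 6.250 × 0.01072 = 0.06700.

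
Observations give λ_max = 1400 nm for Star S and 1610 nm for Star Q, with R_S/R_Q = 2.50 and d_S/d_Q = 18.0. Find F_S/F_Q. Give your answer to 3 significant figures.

Wien's law: T_S/T_Q = λ_Q/λ_S = 1610/1400 = 1.150.
L_S/L_Q = (R_S/R_Q)²(T_S/T_Q)⁴ = (2.50)²(1.150)⁴ = 10.93.
F_S/F_Q = (L_S/L_Q)/(d_S/d_Q)² = 10.93/(18.0)² = 0.03374.

0.0337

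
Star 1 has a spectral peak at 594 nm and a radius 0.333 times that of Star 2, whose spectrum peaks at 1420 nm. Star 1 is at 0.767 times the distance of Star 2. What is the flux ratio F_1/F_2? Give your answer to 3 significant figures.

6.16

Wien's law: T_1/T_2 = λ_2/λ_1 = 1420/594 = 2.391.
L_1/L_2 = (R_1/R_2)²(T_1/T_2)⁴ = (0.333)²(2.391)⁴ = 3.622.
F_1/F_2 = (L_1/L_2)/(d_1/d_2)² = 3.622/(0.767)² = 6.156.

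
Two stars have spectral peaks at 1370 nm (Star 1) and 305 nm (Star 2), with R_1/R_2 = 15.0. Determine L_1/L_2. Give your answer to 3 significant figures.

0.553

Wien's law gives T ∝ 1/λ_max, so T_1/T_2 = λ_2/λ_1 = 305/1370 = 0.2226.
Then L ∝ R²T⁴ gives L_1/L_2 = (15.0)² × (0.2226)⁴ = 225.0 × 0.002457 = 0.5527.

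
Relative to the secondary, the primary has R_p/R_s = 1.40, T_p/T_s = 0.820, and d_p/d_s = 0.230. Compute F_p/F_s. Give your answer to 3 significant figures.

L_p/L_s = (R_p/R_s)²(T_p/T_s)⁴ = (1.40)² × (0.820)⁴ = 0.8862.
F_p/F_s = (L_p/L_s)/(d_p/d_s)² = 0.8862 / (0.230)² = 16.75.

16.8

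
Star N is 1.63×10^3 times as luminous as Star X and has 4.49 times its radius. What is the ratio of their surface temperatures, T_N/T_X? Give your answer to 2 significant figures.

L ∝ R²T⁴ gives T ∝ (L/R²)^(1/4), so
T_N/T_X = (1.63×10^3 / 4.49²)^(1/4) = (80.85)^(1/4) = 2.999.

3.0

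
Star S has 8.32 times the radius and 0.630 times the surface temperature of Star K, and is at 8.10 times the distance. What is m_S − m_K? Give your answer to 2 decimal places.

L_S/L_K = (8.32)²(0.630)⁴ = 10.90.
F_S/F_K = (L_S/L_K)/(d_S/d_K)² = 10.90/65.61 = 0.1662.
m_S − m_K = −2.5 log₁₀(0.1662) = 1.95.

1.95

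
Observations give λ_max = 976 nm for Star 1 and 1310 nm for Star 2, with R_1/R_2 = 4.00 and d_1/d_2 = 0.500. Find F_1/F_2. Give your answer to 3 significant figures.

Wien's law: T_1/T_2 = λ_2/λ_1 = 1310/976 = 1.342.
L_1/L_2 = (R_1/R_2)²(T_1/T_2)⁴ = (4.00)²(1.342)⁴ = 51.93.
F_1/F_2 = (L_1/L_2)/(d_1/d_2)² = 51.93/(0.500)² = 207.7.

208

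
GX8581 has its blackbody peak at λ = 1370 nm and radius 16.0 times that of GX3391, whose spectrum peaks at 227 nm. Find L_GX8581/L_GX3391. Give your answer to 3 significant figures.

0.193

Wien's law gives T ∝ 1/λ_max, so T_GX8581/T_GX3391 = λ_GX3391/λ_GX8581 = 227/1370 = 0.1657.
Then L ∝ R²T⁴ gives L_GX8581/L_GX3391 = (16.0)² × (0.1657)⁴ = 256.0 × 7.537×10^-4 = 0.1930.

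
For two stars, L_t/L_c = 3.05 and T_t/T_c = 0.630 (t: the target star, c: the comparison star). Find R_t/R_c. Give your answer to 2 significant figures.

4.4

L ∝ R²T⁴ gives R ∝ √L / T², so
R_t/R_c = √(3.05) / (0.630)² = 1.746 / 0.3969 = 4.400.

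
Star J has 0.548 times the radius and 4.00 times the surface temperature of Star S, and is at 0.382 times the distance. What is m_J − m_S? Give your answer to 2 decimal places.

-6.80

L_J/L_S = (0.548)²(4.00)⁴ = 76.88.
F_J/F_S = (L_J/L_S)/(d_J/d_S)² = 76.88/0.1459 = 526.8.
m_J − m_S = −2.5 log₁₀(526.8) = -6.80.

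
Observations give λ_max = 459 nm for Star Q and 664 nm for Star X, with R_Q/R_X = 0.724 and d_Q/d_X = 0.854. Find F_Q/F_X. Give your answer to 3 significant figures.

3.15

Wien's law: T_Q/T_X = λ_X/λ_Q = 664/459 = 1.447.
L_Q/L_X = (R_Q/R_X)²(T_Q/T_X)⁴ = (0.724)²(1.447)⁴ = 2.296.
F_Q/F_X = (L_Q/L_X)/(d_Q/d_X)² = 2.296/(0.854)² = 3.148.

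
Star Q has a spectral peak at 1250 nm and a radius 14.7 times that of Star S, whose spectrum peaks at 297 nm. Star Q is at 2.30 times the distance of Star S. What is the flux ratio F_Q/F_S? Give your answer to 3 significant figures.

0.130

Wien's law: T_Q/T_S = λ_S/λ_Q = 297/1250 = 0.2376.
L_Q/L_S = (R_Q/R_S)²(T_Q/T_S)⁴ = (14.7)²(0.2376)⁴ = 0.6887.
F_Q/F_S = (L_Q/L_S)/(d_Q/d_S)² = 0.6887/(2.30)² = 0.1302.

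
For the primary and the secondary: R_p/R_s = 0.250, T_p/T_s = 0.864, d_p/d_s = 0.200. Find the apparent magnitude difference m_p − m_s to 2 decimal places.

0.15

L_p/L_s = (0.250)²(0.864)⁴ = 0.03483.
F_p/F_s = (L_p/L_s)/(d_p/d_s)² = 0.03483/0.04000 = 0.8707.
m_p − m_s = −2.5 log₁₀(0.8707) = 0.15.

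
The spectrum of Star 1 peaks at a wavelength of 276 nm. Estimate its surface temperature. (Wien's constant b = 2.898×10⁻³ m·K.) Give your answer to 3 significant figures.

T = b/λ_max = 2.898×10⁻³ / (276×10⁻⁹) = 1.050×10^4 K.

1.05×10^4 K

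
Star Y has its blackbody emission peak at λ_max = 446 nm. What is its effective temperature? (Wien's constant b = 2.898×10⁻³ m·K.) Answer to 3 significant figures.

6.50×10^3 K

T = b/λ_max = 2.898×10⁻³ / (446×10⁻⁹) = 6498 K.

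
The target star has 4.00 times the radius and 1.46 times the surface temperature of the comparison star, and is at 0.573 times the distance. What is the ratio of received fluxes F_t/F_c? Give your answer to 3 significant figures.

221

L_t/L_c = (R_t/R_c)²(T_t/T_c)⁴ = (4.00)² × (1.46)⁴ = 72.70.
F_t/F_c = (L_t/L_c)/(d_t/d_c)² = 72.70 / (0.573)² = 221.4.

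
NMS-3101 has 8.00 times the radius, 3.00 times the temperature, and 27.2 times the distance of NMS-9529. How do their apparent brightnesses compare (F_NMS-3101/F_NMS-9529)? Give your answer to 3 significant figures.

7.01

L_NMS-3101/L_NMS-9529 = (R_NMS-3101/R_NMS-9529)²(T_NMS-3101/T_NMS-9529)⁴ = (8.00)² × (3.00)⁴ = 5184.
F_NMS-3101/F_NMS-9529 = (L_NMS-3101/L_NMS-9529)/(d_NMS-3101/d_NMS-9529)² = 5184 / (27.2)² = 7.007.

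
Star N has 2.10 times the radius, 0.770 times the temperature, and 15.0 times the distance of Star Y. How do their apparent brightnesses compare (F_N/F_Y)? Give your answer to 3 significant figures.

0.00689

L_N/L_Y = (R_N/R_Y)²(T_N/T_Y)⁴ = (2.10)² × (0.770)⁴ = 1.550.
F_N/F_Y = (L_N/L_Y)/(d_N/d_Y)² = 1.550 / (15.0)² = 0.006890.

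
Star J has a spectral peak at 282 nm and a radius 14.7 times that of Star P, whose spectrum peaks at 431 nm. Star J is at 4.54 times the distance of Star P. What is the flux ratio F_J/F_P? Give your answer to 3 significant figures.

57.2

Wien's law: T_J/T_P = λ_P/λ_J = 431/282 = 1.528.
L_J/L_P = (R_J/R_P)²(T_J/T_P)⁴ = (14.7)²(1.528)⁴ = 1179.
F_J/F_P = (L_J/L_P)/(d_J/d_P)² = 1179/(4.54)² = 57.21.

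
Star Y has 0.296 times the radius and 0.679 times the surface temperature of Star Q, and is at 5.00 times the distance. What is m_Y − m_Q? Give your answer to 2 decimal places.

L_Y/L_Q = (0.296)²(0.679)⁴ = 0.01862.
F_Y/F_Q = (L_Y/L_Q)/(d_Y/d_Q)² = 0.01862/25.00 = 7.449×10^-4.
m_Y − m_Q = −2.5 log₁₀(7.449×10^-4) = 7.82.

7.82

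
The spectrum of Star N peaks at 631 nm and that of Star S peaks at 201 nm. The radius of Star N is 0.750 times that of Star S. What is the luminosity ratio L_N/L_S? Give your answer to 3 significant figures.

0.00579

Wien's law gives T ∝ 1/λ_max, so T_N/T_S = λ_S/λ_N = 201/631 = 0.3185.
Then L ∝ R²T⁴ gives L_N/L_S = (0.750)² × (0.3185)⁴ = 0.5625 × 0.01030 = 0.005791.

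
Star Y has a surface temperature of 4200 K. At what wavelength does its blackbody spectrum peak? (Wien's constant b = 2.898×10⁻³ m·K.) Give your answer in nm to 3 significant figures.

λ_max = b/T = 2.898×10⁻³ / 4200 = 6.90×10^-7 m = 690.0 nm.

690 nm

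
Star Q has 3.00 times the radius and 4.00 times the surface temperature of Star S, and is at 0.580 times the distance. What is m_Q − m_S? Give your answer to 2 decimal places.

L_Q/L_S = (3.00)²(4.00)⁴ = 2304.
F_Q/F_S = (L_Q/L_S)/(d_Q/d_S)² = 2304/0.3364 = 6849.
m_Q − m_S = −2.5 log₁₀(6849) = -9.59.

-9.59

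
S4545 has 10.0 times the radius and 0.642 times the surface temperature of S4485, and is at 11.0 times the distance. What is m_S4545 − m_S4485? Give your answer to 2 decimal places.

2.13

L_S4545/L_S4485 = (10.0)²(0.642)⁴ = 16.99.
F_S4545/F_S4485 = (L_S4545/L_S4485)/(d_S4545/d_S4485)² = 16.99/121.0 = 0.1404.
m_S4545 − m_S4485 = −2.5 log₁₀(0.1404) = 2.13.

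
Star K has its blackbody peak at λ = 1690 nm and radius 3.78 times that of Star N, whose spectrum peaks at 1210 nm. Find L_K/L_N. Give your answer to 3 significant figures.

3.75

Wien's law gives T ∝ 1/λ_max, so T_K/T_N = λ_N/λ_K = 1210/1690 = 0.7160.
Then L ∝ R²T⁴ gives L_K/L_N = (3.78)² × (0.7160)⁴ = 14.29 × 0.2628 = 3.755.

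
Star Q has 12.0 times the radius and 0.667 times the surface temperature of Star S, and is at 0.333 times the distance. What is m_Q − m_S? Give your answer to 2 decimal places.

-6.02

L_Q/L_S = (12.0)²(0.667)⁴ = 28.50.
F_Q/F_S = (L_Q/L_S)/(d_Q/d_S)² = 28.50/0.1109 = 257.0.
m_Q − m_S = −2.5 log₁₀(257.0) = -6.02.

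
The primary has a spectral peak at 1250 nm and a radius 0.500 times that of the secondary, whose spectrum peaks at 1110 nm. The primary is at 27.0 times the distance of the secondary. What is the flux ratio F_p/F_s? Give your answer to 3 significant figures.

Wien's law: T_p/T_s = λ_s/λ_p = 1110/1250 = 0.8880.
L_p/L_s = (R_p/R_s)²(T_p/T_s)⁴ = (0.500)²(0.8880)⁴ = 0.1555.
F_p/F_s = (L_p/L_s)/(d_p/d_s)² = 0.1555/(27.0)² = 2.132×10^-4.

2.13×10^-4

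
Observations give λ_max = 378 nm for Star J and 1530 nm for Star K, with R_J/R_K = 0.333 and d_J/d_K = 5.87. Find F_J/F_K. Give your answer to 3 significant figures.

0.864

Wien's law: T_J/T_K = λ_K/λ_J = 1530/378 = 4.048.
L_J/L_K = (R_J/R_K)²(T_J/T_K)⁴ = (0.333)²(4.048)⁴ = 29.76.
F_J/F_K = (L_J/L_K)/(d_J/d_K)² = 29.76/(5.87)² = 0.8638.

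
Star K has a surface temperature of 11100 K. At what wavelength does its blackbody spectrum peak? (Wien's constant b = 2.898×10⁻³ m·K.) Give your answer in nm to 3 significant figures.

λ_max = b/T = 2.898×10⁻³ / 11100 = 2.61×10^-7 m = 261.1 nm.

261 nm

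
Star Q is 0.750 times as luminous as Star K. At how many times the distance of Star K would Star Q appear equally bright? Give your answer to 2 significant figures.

Equal flux requires L_Q/d_Q² = L_K/d_K², so d_Q/d_K = √(L_Q/L_K)
= √(0.750) = 0.8660.

0.87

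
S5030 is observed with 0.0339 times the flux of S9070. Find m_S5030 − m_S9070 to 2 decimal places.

m_S5030 − m_S9070 = −2.5 log₁₀(F_S5030/F_S9070) = −2.5 log₁₀(0.0339) = −2.5 × (-1.470) = 3.675.

3.67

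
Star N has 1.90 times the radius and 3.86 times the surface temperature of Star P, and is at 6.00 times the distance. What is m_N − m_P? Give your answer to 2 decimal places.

L_N/L_P = (1.90)²(3.86)⁴ = 801.4.
F_N/F_P = (L_N/L_P)/(d_N/d_P)² = 801.4/36.00 = 22.26.
m_N − m_P = −2.5 log₁₀(22.26) = -3.37.

-3.37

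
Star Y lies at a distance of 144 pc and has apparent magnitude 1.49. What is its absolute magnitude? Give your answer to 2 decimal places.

M = m − 5 log₁₀(d/10 pc) = 1.49 − 5 log₁₀(144/10)
  = 1.49 − 5 × 1.158 = 1.49 − 5.79 = -4.30.

-4.30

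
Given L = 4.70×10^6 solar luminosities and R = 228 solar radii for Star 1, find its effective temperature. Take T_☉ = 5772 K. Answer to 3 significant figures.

1.78×10^4 K

T/T_☉ = (L/L_☉)^(1/4) / (R/R_☉)^(1/2)
T = 5772 × (4.70×10^6)^(1/4) / √(228) = 5772 × 46.56 / 15.10 = 1.780×10^4 K.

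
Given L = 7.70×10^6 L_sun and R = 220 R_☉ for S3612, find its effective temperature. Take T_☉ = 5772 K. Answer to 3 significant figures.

2.05×10^4 K

T/T_☉ = (L/L_☉)^(1/4) / (R/R_☉)^(1/2)
T = 5772 × (7.70×10^6)^(1/4) / √(220) = 5772 × 52.68 / 14.83 = 2.050×10^4 K.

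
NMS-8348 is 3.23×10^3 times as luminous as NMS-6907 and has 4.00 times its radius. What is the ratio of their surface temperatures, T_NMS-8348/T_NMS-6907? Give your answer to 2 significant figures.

L ∝ R²T⁴ gives T ∝ (L/R²)^(1/4), so
T_NMS-8348/T_NMS-6907 = (3.23×10^3 / 4.00²)^(1/4) = (201.9)^(1/4) = 3.769.

3.8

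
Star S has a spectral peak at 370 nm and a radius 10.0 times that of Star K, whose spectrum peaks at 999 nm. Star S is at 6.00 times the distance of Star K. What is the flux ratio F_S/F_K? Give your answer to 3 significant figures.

148

Wien's law: T_S/T_K = λ_K/λ_S = 999/370 = 2.700.
L_S/L_K = (R_S/R_K)²(T_S/T_K)⁴ = (10.0)²(2.700)⁴ = 5314.
F_S/F_K = (L_S/L_K)/(d_S/d_K)² = 5314/(6.00)² = 147.6.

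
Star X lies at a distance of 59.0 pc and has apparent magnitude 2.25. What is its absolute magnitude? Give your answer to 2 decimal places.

M = m − 5 log₁₀(d/10 pc) = 2.25 − 5 log₁₀(59.0/10)
  = 2.25 − 5 × 0.771 = 2.25 − 3.85 = -1.60.

-1.60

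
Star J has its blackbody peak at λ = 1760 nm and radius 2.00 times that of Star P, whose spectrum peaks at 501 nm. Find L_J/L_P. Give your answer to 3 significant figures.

Wien's law gives T ∝ 1/λ_max, so T_J/T_P = λ_P/λ_J = 501/1760 = 0.2847.
Then L ∝ R²T⁴ gives L_J/L_P = (2.00)² × (0.2847)⁴ = 4.000 × 0.006566 = 0.02626.

0.0263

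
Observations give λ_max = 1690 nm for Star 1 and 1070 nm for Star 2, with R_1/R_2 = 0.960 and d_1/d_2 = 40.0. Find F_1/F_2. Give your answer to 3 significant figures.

Wien's law: T_1/T_2 = λ_2/λ_1 = 1070/1690 = 0.6331.
L_1/L_2 = (R_1/R_2)²(T_1/T_2)⁴ = (0.960)²(0.6331)⁴ = 0.1481.
F_1/F_2 = (L_1/L_2)/(d_1/d_2)² = 0.1481/(40.0)² = 9.256×10^-5.

9.26×10^-5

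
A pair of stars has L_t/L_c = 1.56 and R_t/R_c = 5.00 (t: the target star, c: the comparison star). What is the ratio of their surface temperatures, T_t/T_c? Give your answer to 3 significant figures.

0.500

L ∝ R²T⁴ gives T ∝ (L/R²)^(1/4), so
T_t/T_c = (1.56 / 5.00²)^(1/4) = (0.06240)^(1/4) = 0.4998.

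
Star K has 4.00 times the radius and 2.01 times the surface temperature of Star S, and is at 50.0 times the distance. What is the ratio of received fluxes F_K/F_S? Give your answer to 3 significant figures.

0.104

L_K/L_S = (R_K/R_S)²(T_K/T_S)⁴ = (4.00)² × (2.01)⁴ = 261.2.
F_K/F_S = (L_K/L_S)/(d_K/d_S)² = 261.2 / (50.0)² = 0.1045.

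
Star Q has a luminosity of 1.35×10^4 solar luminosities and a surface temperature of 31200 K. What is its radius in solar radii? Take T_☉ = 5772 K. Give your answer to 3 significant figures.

R/R_☉ = √(L/L_☉) / (T/T_☉)² = √(1.35×10^4) / (5.405)²
       = 116.2 / 29.22 = 3.977.

3.98 solar radii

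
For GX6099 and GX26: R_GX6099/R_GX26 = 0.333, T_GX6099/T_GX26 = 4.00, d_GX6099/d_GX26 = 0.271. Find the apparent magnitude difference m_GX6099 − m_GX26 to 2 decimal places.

L_GX6099/L_GX26 = (0.333)²(4.00)⁴ = 28.39.
F_GX6099/F_GX26 = (L_GX6099/L_GX26)/(d_GX6099/d_GX26)² = 28.39/0.07344 = 386.5.
m_GX6099 − m_GX26 = −2.5 log₁₀(386.5) = -6.47.

-6.47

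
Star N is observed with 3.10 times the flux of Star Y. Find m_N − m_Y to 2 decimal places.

m_N − m_Y = −2.5 log₁₀(F_N/F_Y) = −2.5 log₁₀(3.10) = −2.5 × (0.491) = -1.228.

-1.23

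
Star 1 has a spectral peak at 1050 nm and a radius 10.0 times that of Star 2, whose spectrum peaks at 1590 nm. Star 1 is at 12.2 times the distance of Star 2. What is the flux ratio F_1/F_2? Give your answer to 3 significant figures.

3.53

Wien's law: T_1/T_2 = λ_2/λ_1 = 1590/1050 = 1.514.
L_1/L_2 = (R_1/R_2)²(T_1/T_2)⁴ = (10.0)²(1.514)⁴ = 525.8.
F_1/F_2 = (L_1/L_2)/(d_1/d_2)² = 525.8/(12.2)² = 3.533.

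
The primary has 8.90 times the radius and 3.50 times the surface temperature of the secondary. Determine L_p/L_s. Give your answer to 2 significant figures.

1.2×10^4

From the Stefan–Boltzmann law, L ∝ R²T⁴, so
L_p/L_s = (R_p/R_s)² (T_p/T_s)⁴ = (8.90)² × (3.50)⁴ = 79.21 × 150.1 = 1.189×10^4.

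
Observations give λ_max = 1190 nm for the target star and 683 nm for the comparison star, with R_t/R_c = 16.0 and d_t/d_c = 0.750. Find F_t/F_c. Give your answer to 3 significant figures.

49.4

Wien's law: T_t/T_c = λ_c/λ_t = 683/1190 = 0.5739.
L_t/L_c = (R_t/R_c)²(T_t/T_c)⁴ = (16.0)²(0.5739)⁴ = 27.78.
F_t/F_c = (L_t/L_c)/(d_t/d_c)² = 27.78/(0.750)² = 49.39.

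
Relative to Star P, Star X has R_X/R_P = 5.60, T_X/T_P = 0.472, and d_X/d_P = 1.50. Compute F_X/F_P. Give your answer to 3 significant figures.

L_X/L_P = (R_X/R_P)²(T_X/T_P)⁴ = (5.60)² × (0.472)⁴ = 1.556.
F_X/F_P = (L_X/L_P)/(d_X/d_P)² = 1.556 / (1.50)² = 0.6918.

0.692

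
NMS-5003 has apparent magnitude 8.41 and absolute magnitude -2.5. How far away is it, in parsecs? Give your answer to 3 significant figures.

m − M = 5 log₁₀(d/10 pc)
8.41 − (-2.5) = 10.91 = 5 log₁₀(d/10)
d = 10 × 10^(10.91/5) = 10 × 10^2.182 = 1521 pc.

1.52×10^3 pc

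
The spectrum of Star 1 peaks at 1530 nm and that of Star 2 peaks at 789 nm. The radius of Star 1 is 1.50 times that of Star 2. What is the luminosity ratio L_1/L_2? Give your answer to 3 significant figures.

0.159

Wien's law gives T ∝ 1/λ_max, so T_1/T_2 = λ_2/λ_1 = 789/1530 = 0.5157.
Then L ∝ R²T⁴ gives L_1/L_2 = (1.50)² × (0.5157)⁴ = 2.250 × 0.07072 = 0.1591.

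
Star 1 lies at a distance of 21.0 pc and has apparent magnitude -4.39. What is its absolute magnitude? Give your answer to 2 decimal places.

-6.00

M = m − 5 log₁₀(d/10 pc) = -4.39 − 5 log₁₀(21.0/10)
  = -4.39 − 5 × 0.322 = -4.39 − 1.61 = -6.00.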